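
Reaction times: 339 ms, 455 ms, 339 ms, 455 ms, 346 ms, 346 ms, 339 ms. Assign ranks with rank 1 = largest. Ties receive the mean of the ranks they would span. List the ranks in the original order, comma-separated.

Sorted (descending): 455, 455, 346, 346, 339, 339, 339
The 2 values of 455 occupy positions 1–2 → average rank (1+2)/2 = 1.5.
The 2 values of 346 occupy positions 3–4 → average rank (3+4)/2 = 3.5.
The 3 values of 339 occupy positions 5–7 → average rank 6.

6, 1.5, 6, 1.5, 3.5, 3.5, 6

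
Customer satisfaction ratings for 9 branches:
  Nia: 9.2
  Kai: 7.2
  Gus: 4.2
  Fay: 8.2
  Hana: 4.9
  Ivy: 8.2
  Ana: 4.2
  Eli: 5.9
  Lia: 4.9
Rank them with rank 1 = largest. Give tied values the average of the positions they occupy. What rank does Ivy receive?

2.5

Sorted (descending): 9.2, 8.2, 8.2, 7.2, 5.9, 4.9, 4.9, 4.2, 4.2
The 2 values of 8.2 occupy positions 2–3 → average rank (2+3)/2 = 2.5.
The 2 values of 4.9 occupy positions 6–7 → average rank (6+7)/2 = 6.5.
The 2 values of 4.2 occupy positions 8–9 → average rank (8+9)/2 = 8.5.
Ivy has value 8.2 → rank 2.5.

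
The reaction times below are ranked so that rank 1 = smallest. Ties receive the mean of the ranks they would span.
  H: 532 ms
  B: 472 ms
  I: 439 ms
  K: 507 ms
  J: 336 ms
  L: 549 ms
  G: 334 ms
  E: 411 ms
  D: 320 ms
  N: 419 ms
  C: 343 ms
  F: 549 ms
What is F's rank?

Sorted (ascending): 320, 334, 336, 343, 411, 419, 439, 472, 507, 532, 549, 549
The 2 values of 549 occupy positions 11–12 → average rank (11+12)/2 = 11.5.
F has value 549 ms → rank 11.5.

11.5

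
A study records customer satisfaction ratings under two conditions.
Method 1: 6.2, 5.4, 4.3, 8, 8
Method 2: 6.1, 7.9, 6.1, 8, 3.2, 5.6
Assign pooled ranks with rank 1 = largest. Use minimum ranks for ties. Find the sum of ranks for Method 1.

26

Sorted (descending): 8, 8, 8, 7.9, 6.2, 6.1, 6.1, 5.6, 5.4, 4.3, 3.2
The 3 values of 8 occupy positions 1–3 → each gets rank 1.
The 2 values of 6.1 occupy positions 6–7 → each gets rank 6.
Method 1 values → pooled ranks: 6.2→5, 5.4→9, 4.3→10, 8→1, 8→1
Rank sum = 5 + 9 + 10 + 1 + 1 = 26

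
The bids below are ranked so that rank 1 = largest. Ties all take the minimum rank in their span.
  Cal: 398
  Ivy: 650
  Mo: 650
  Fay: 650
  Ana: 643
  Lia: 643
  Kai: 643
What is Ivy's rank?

1

Sorted (descending): 650, 650, 650, 643, 643, 643, 398
The 3 values of 650 occupy positions 1–3 → each gets rank 1.
The 3 values of 643 occupy positions 4–6 → each gets rank 4.
Ivy has value 650 → rank 1.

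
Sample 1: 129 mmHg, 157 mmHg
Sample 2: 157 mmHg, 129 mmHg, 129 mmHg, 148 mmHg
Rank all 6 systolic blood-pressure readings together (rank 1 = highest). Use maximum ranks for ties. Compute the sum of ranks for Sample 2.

Sorted (descending): 157, 157, 148, 129, 129, 129
The 2 values of 157 occupy positions 1–2 → each gets rank 2.
The 3 values of 129 occupy positions 4–6 → each gets rank 6.
Sample 2 values → pooled ranks: 157→2, 129→6, 129→6, 148→3
Rank sum = 2 + 6 + 6 + 3 = 17

17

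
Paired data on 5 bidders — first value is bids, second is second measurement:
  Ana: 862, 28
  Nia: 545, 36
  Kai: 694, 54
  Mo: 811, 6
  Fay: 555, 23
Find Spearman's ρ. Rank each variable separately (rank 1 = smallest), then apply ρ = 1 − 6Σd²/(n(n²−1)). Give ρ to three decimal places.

-0.300

Ranks of variable 1: 5, 1, 3, 4, 2
Ranks of variable 2: 3, 4, 5, 1, 2
d = r₁ − r₂: 2, -3, -2, 3, 0
d²: 4, 9, 4, 9, 0; Σd² = 26
ρ = 1 − 6·26/(5·24) = 1 − 156/120 = -0.300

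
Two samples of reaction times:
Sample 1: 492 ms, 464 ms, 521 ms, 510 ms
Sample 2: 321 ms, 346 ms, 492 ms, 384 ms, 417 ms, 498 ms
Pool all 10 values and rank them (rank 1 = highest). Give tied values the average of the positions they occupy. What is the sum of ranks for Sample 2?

41.5

Sorted (descending): 521, 510, 498, 492, 492, 464, 417, 384, 346, 321
The 2 values of 492 occupy positions 4–5 → average rank (4+5)/2 = 4.5.
Sample 2 values → pooled ranks: 321→10, 346→9, 492→4.5, 384→8, 417→7, 498→3
Rank sum = 10 + 9 + 4.5 + 8 + 7 + 3 = 41.5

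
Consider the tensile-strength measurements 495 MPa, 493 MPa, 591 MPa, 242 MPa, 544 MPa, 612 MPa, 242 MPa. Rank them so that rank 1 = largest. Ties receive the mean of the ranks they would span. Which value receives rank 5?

Sorted (descending): 612, 591, 544, 495, 493, 242, 242
The 2 values of 242 occupy positions 6–7 → average rank (6+7)/2 = 6.5.
Rank 5 → value 493.

493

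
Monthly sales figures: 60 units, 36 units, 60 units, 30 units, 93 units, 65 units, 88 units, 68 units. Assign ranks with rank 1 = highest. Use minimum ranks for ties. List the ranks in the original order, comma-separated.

5, 7, 5, 8, 1, 4, 2, 3

Sorted (descending): 93, 88, 68, 65, 60, 60, 36, 30
The 2 values of 60 occupy positions 5–6 → each gets rank 5.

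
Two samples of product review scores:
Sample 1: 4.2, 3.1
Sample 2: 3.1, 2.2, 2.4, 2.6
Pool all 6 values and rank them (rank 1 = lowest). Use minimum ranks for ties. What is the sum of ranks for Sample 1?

10

Sorted (ascending): 2.2, 2.4, 2.6, 3.1, 3.1, 4.2
The 2 values of 3.1 occupy positions 4–5 → each gets rank 4.
Sample 1 values → pooled ranks: 4.2→6, 3.1→4
Rank sum = 6 + 4 = 10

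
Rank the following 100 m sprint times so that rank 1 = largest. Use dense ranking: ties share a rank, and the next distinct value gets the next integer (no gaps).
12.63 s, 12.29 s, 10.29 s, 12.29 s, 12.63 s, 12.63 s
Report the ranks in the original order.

1, 2, 3, 2, 1, 1

Sorted (descending): 12.63, 12.63, 12.63, 12.29, 12.29, 10.29
The 3 values of 12.63 share dense rank 1.
The 2 values of 12.29 share dense rank 2.
Remaining distinct values take the next consecutive integers.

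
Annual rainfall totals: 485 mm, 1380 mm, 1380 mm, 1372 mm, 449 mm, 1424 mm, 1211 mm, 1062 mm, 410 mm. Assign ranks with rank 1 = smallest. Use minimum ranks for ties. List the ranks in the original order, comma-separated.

Sorted (ascending): 410, 449, 485, 1062, 1211, 1372, 1380, 1380, 1424
The 2 values of 1380 occupy positions 7–8 → each gets rank 7.

3, 7, 7, 6, 2, 9, 5, 4, 1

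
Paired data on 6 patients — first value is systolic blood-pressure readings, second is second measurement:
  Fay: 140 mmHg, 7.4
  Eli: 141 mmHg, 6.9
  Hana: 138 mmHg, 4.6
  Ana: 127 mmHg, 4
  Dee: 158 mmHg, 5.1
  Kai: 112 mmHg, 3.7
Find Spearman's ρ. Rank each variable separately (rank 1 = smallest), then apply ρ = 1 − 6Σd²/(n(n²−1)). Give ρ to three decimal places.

Ranks of variable 1: 4, 5, 3, 2, 6, 1
Ranks of variable 2: 6, 5, 3, 2, 4, 1
d = r₁ − r₂: -2, 0, 0, 0, 2, 0
d²: 4, 0, 0, 0, 4, 0; Σd² = 8
ρ = 1 − 6·8/(6·35) = 1 − 48/210 = 0.771

0.771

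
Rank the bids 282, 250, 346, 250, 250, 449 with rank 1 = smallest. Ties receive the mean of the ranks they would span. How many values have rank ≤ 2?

Sorted (ascending): 250, 250, 250, 282, 346, 449
The 3 values of 250 occupy positions 1–3 → average rank 2.
Ranks ≤ 2: {2, 2, 2} → 3 values.

3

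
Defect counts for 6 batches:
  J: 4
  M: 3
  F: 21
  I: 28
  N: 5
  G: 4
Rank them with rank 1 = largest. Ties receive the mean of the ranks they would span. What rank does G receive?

Sorted (descending): 28, 21, 5, 4, 4, 3
The 2 values of 4 occupy positions 4–5 → average rank (4+5)/2 = 4.5.
G has value 4 → rank 4.5.

4.5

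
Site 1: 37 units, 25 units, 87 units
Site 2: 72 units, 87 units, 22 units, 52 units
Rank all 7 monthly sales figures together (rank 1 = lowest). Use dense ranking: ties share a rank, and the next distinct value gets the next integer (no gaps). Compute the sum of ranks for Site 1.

Sorted (ascending): 22, 25, 37, 52, 72, 87, 87
The 2 values of 87 share dense rank 6.
Remaining distinct values take the next consecutive integers.
Site 1 values → pooled ranks: 37→3, 25→2, 87→6
Rank sum = 3 + 2 + 6 = 11

11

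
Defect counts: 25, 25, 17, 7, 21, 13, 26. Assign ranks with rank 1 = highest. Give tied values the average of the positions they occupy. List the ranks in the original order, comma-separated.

2.5, 2.5, 5, 7, 4, 6, 1

Sorted (descending): 26, 25, 25, 21, 17, 13, 7
The 2 values of 25 occupy positions 2–3 → average rank (2+3)/2 = 2.5.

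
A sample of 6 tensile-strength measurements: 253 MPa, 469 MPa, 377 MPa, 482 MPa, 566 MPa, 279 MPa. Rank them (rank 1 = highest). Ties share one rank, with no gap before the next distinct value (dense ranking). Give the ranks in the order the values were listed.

6, 3, 4, 2, 1, 5

Sorted (descending): 566, 482, 469, 377, 279, 253
No ties — each value takes its position as its rank.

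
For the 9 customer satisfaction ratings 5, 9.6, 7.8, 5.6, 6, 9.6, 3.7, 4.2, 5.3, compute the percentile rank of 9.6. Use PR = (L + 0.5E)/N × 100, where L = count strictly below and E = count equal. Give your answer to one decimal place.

88.9

N = 9.
Strictly below 9.6: 7. Equal to 9.6: 2.
PR = (7 + 0.5·2)/9 × 100 = 88.9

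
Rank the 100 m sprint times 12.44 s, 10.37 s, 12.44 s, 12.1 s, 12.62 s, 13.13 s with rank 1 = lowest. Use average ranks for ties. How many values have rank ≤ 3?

Sorted (ascending): 10.37, 12.1, 12.44, 12.44, 12.62, 13.13
The 2 values of 12.44 occupy positions 3–4 → average rank (3+4)/2 = 3.5.
Ranks ≤ 3: {1, 2} → 2 values.

2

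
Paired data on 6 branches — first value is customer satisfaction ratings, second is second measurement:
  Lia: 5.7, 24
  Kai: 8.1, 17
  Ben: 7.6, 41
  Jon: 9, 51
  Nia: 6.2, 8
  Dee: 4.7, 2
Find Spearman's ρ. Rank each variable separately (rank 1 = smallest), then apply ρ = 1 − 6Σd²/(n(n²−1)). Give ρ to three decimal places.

Ranks of variable 1: 2, 5, 4, 6, 3, 1
Ranks of variable 2: 4, 3, 5, 6, 2, 1
d = r₁ − r₂: -2, 2, -1, 0, 1, 0
d²: 4, 4, 1, 0, 1, 0; Σd² = 10
ρ = 1 − 6·10/(6·35) = 1 − 60/210 = 0.714

0.714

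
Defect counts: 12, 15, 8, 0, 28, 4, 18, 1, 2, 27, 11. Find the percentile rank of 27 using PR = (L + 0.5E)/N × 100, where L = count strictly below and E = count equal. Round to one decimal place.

86.4

N = 11.
Strictly below 27: 9. Equal to 27: 1.
PR = (9 + 0.5·1)/11 × 100 = 86.4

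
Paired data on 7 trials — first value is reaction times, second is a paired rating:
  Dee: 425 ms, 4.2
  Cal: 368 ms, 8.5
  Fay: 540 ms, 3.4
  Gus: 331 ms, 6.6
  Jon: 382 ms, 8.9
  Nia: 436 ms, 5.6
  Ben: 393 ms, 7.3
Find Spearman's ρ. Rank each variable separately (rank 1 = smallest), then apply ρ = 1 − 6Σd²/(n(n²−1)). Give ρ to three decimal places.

-0.714

Ranks of variable 1: 5, 2, 7, 1, 3, 6, 4
Ranks of variable 2: 2, 6, 1, 4, 7, 3, 5
d = r₁ − r₂: 3, -4, 6, -3, -4, 3, -1
d²: 9, 16, 36, 9, 16, 9, 1; Σd² = 96
ρ = 1 − 6·96/(7·48) = 1 − 576/336 = -0.714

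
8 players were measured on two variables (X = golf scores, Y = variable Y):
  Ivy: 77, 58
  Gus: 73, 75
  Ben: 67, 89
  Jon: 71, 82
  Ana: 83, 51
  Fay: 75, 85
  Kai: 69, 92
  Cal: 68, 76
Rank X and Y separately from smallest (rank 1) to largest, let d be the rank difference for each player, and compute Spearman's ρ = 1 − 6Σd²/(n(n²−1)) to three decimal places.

Ranks of variable 1: 7, 5, 1, 4, 8, 6, 3, 2
Ranks of variable 2: 2, 3, 7, 5, 1, 6, 8, 4
d = r₁ − r₂: 5, 2, -6, -1, 7, 0, -5, -2
d²: 25, 4, 36, 1, 49, 0, 25, 4; Σd² = 144
ρ = 1 − 6·144/(8·63) = 1 − 864/504 = -0.714

-0.714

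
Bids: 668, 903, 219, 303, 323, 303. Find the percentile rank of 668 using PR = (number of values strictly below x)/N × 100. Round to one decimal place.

N = 6.
Strictly below 668: 4. Equal to 668: 1.
PR = 4/6 × 100 = 66.7

66.7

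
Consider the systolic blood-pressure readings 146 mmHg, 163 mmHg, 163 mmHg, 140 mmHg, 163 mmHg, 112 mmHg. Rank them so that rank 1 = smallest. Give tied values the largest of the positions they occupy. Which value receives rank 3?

Sorted (ascending): 112, 140, 146, 163, 163, 163
The 3 values of 163 occupy positions 4–6 → each gets rank 6.
Rank 3 → value 146.

146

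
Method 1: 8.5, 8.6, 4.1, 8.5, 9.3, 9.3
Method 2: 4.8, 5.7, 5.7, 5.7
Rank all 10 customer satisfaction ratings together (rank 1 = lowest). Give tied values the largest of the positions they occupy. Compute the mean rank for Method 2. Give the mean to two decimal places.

Sorted (ascending): 4.1, 4.8, 5.7, 5.7, 5.7, 8.5, 8.5, 8.6, 9.3, 9.3
The 3 values of 5.7 occupy positions 3–5 → each gets rank 5.
The 2 values of 8.5 occupy positions 6–7 → each gets rank 7.
The 2 values of 9.3 occupy positions 9–10 → each gets rank 10.
Method 2 values → pooled ranks: 4.8→2, 5.7→5, 5.7→5, 5.7→5
Mean rank = (2 + 5 + 5 + 5) / 4 = 4.25

4.25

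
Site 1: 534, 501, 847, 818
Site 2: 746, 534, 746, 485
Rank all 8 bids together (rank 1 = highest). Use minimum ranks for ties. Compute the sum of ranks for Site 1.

Sorted (descending): 847, 818, 746, 746, 534, 534, 501, 485
The 2 values of 746 occupy positions 3–4 → each gets rank 3.
The 2 values of 534 occupy positions 5–6 → each gets rank 5.
Site 1 values → pooled ranks: 534→5, 501→7, 847→1, 818→2
Rank sum = 5 + 7 + 1 + 2 = 15

15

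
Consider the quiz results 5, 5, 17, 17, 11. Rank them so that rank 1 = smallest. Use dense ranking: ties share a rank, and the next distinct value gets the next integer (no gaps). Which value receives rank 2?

11

Sorted (ascending): 5, 5, 11, 17, 17
The 2 values of 5 share dense rank 1.
The 2 values of 17 share dense rank 3.
Remaining distinct values take the next consecutive integers.
Rank 2 → value 11.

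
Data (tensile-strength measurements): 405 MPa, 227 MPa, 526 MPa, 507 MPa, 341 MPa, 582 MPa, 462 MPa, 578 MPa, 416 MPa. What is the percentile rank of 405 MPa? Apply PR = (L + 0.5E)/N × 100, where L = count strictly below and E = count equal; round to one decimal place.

27.8

N = 9.
Strictly below 405: 2. Equal to 405: 1.
PR = (2 + 0.5·1)/9 × 100 = 27.8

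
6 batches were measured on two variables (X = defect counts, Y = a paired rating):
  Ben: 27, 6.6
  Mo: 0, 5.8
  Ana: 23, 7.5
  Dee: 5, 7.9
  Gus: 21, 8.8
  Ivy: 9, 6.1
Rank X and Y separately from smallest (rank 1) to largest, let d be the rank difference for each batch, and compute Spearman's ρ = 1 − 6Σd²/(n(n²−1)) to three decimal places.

0.314

Ranks of variable 1: 6, 1, 5, 2, 4, 3
Ranks of variable 2: 3, 1, 4, 5, 6, 2
d = r₁ − r₂: 3, 0, 1, -3, -2, 1
d²: 9, 0, 1, 9, 4, 1; Σd² = 24
ρ = 1 − 6·24/(6·35) = 1 − 144/210 = 0.314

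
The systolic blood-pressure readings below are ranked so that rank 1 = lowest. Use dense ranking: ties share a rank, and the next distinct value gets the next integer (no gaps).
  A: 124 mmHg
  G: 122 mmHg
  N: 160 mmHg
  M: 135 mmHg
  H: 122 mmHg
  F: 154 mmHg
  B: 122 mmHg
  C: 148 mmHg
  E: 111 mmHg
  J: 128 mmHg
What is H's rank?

Sorted (ascending): 111, 122, 122, 122, 124, 128, 135, 148, 154, 160
The 3 values of 122 share dense rank 2.
Remaining distinct values take the next consecutive integers.
H has value 122 mmHg → rank 2.

2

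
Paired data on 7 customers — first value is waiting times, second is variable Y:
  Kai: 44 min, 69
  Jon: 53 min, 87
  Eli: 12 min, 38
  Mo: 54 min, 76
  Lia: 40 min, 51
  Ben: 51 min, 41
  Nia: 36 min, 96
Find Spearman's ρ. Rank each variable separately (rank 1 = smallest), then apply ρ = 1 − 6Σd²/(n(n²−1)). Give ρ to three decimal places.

Ranks of variable 1: 4, 6, 1, 7, 3, 5, 2
Ranks of variable 2: 4, 6, 1, 5, 3, 2, 7
d = r₁ − r₂: 0, 0, 0, 2, 0, 3, -5
d²: 0, 0, 0, 4, 0, 9, 25; Σd² = 38
ρ = 1 − 6·38/(7·48) = 1 − 228/336 = 0.321

0.321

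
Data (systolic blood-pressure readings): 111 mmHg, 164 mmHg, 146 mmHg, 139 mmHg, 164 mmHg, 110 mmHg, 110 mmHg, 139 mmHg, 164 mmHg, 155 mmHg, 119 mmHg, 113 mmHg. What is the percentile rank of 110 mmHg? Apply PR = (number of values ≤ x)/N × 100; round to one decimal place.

N = 12.
Strictly below 110: 0. Equal to 110: 2.
PR = 2/12 × 100 = 16.7

16.7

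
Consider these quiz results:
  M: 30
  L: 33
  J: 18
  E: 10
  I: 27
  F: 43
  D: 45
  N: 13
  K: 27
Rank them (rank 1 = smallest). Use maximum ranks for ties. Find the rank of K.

5

Sorted (ascending): 10, 13, 18, 27, 27, 30, 33, 43, 45
The 2 values of 27 occupy positions 4–5 → each gets rank 5.
K has value 27 → rank 5.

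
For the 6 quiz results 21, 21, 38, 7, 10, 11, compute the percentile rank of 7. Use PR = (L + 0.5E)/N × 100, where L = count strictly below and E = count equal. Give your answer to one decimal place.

8.3

N = 6.
Strictly below 7: 0. Equal to 7: 1.
PR = (0 + 0.5·1)/6 × 100 = 8.3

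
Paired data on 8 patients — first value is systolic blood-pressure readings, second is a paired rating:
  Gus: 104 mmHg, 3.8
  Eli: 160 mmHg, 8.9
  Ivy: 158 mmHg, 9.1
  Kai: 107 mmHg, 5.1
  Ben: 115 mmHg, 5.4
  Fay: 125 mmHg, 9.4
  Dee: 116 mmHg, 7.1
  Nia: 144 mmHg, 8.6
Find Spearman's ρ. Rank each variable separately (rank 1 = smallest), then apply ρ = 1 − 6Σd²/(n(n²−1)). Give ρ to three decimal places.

Ranks of variable 1: 1, 8, 7, 2, 3, 5, 4, 6
Ranks of variable 2: 1, 6, 7, 2, 3, 8, 4, 5
d = r₁ − r₂: 0, 2, 0, 0, 0, -3, 0, 1
d²: 0, 4, 0, 0, 0, 9, 0, 1; Σd² = 14
ρ = 1 − 6·14/(8·63) = 1 − 84/504 = 0.833

0.833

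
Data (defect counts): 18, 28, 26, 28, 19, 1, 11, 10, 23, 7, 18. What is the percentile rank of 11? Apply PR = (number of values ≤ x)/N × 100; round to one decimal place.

N = 11.
Strictly below 11: 3. Equal to 11: 1.
PR = 4/11 × 100 = 36.4

36.4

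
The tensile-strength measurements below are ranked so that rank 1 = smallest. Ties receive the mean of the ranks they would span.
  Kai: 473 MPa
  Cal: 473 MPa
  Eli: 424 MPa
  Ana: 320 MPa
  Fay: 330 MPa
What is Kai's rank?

4.5

Sorted (ascending): 320, 330, 424, 473, 473
The 2 values of 473 occupy positions 4–5 → average rank (4+5)/2 = 4.5.
Kai has value 473 MPa → rank 4.5.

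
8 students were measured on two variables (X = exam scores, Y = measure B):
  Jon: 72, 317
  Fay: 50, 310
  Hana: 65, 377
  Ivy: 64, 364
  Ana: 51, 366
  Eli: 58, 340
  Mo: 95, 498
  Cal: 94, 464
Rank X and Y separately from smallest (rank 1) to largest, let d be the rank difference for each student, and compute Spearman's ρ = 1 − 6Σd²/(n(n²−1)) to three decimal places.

0.690

Ranks of variable 1: 6, 1, 5, 4, 2, 3, 8, 7
Ranks of variable 2: 2, 1, 6, 4, 5, 3, 8, 7
d = r₁ − r₂: 4, 0, -1, 0, -3, 0, 0, 0
d²: 16, 0, 1, 0, 9, 0, 0, 0; Σd² = 26
ρ = 1 − 6·26/(8·63) = 1 − 156/504 = 0.690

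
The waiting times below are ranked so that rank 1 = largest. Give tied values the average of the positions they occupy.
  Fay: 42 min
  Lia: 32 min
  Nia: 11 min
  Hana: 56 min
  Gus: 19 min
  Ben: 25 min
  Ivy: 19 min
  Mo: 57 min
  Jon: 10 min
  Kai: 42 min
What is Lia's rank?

Sorted (descending): 57, 56, 42, 42, 32, 25, 19, 19, 11, 10
The 2 values of 42 occupy positions 3–4 → average rank (3+4)/2 = 3.5.
The 2 values of 19 occupy positions 7–8 → average rank (7+8)/2 = 7.5.
Lia has value 32 min → rank 5.

5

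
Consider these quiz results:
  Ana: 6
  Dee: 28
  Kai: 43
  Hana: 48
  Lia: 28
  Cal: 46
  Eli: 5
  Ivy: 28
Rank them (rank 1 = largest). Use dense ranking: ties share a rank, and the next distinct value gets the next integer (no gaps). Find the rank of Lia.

Sorted (descending): 48, 46, 43, 28, 28, 28, 6, 5
The 3 values of 28 share dense rank 4.
Remaining distinct values take the next consecutive integers.
Lia has value 28 → rank 4.

4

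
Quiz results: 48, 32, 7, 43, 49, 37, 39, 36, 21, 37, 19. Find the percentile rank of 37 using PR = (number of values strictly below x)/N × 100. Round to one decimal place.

N = 11.
Strictly below 37: 5. Equal to 37: 2.
PR = 5/11 × 100 = 45.5

45.5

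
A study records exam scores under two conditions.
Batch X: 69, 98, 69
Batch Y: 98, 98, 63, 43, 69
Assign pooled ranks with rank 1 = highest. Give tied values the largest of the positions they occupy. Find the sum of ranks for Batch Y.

27

Sorted (descending): 98, 98, 98, 69, 69, 69, 63, 43
The 3 values of 98 occupy positions 1–3 → each gets rank 3.
The 3 values of 69 occupy positions 4–6 → each gets rank 6.
Batch Y values → pooled ranks: 98→3, 98→3, 63→7, 43→8, 69→6
Rank sum = 3 + 3 + 7 + 8 + 6 = 27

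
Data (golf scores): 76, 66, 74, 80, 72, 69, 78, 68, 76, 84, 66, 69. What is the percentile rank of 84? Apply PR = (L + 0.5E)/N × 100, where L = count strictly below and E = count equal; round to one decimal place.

95.8

N = 12.
Strictly below 84: 11. Equal to 84: 1.
PR = (11 + 0.5·1)/12 × 100 = 95.8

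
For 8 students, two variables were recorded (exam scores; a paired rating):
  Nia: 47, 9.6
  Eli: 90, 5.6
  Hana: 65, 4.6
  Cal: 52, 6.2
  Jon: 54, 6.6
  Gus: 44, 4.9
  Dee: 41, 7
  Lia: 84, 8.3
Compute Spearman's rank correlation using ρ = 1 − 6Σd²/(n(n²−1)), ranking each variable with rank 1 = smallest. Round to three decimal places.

Ranks of variable 1: 3, 8, 6, 4, 5, 2, 1, 7
Ranks of variable 2: 8, 3, 1, 4, 5, 2, 6, 7
d = r₁ − r₂: -5, 5, 5, 0, 0, 0, -5, 0
d²: 25, 25, 25, 0, 0, 0, 25, 0; Σd² = 100
ρ = 1 − 6·100/(8·63) = 1 − 600/504 = -0.190

-0.190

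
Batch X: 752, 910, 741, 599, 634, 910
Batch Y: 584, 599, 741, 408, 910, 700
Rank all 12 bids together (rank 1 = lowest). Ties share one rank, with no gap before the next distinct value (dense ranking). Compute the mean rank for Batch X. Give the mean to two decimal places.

Sorted (ascending): 408, 584, 599, 599, 634, 700, 741, 741, 752, 910, 910, 910
The 2 values of 599 share dense rank 3.
The 2 values of 741 share dense rank 6.
The 3 values of 910 share dense rank 8.
Remaining distinct values take the next consecutive integers.
Batch X values → pooled ranks: 752→7, 910→8, 741→6, 599→3, 634→4, 910→8
Mean rank = (7 + 8 + 6 + 3 + 4 + 8) / 6 = 6.00

6.00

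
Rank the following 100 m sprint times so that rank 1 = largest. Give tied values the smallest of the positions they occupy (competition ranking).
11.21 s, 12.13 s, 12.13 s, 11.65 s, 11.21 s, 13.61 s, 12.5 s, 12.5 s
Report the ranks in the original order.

7, 4, 4, 6, 7, 1, 2, 2

Sorted (descending): 13.61, 12.5, 12.5, 12.13, 12.13, 11.65, 11.21, 11.21
The 2 values of 12.5 occupy positions 2–3 → each gets rank 2.
The 2 values of 12.13 occupy positions 4–5 → each gets rank 4.
The 2 values of 11.21 occupy positions 7–8 → each gets rank 7.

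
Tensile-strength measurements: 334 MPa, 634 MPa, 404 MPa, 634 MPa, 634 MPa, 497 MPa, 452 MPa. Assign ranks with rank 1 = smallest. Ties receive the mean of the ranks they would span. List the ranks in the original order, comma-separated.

Sorted (ascending): 334, 404, 452, 497, 634, 634, 634
The 3 values of 634 occupy positions 5–7 → average rank 6.

1, 6, 2, 6, 6, 4, 3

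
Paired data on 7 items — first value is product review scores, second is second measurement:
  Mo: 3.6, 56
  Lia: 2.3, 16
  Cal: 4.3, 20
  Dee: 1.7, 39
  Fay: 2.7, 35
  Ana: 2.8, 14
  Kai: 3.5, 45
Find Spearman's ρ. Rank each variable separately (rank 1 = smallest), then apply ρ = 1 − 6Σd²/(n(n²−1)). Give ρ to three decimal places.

0.214

Ranks of variable 1: 6, 2, 7, 1, 3, 4, 5
Ranks of variable 2: 7, 2, 3, 5, 4, 1, 6
d = r₁ − r₂: -1, 0, 4, -4, -1, 3, -1
d²: 1, 0, 16, 16, 1, 9, 1; Σd² = 44
ρ = 1 − 6·44/(7·48) = 1 − 264/336 = 0.214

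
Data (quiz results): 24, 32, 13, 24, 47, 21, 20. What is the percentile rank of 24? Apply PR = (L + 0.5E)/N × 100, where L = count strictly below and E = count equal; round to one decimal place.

57.1

N = 7.
Strictly below 24: 3. Equal to 24: 2.
PR = (3 + 0.5·2)/7 × 100 = 57.1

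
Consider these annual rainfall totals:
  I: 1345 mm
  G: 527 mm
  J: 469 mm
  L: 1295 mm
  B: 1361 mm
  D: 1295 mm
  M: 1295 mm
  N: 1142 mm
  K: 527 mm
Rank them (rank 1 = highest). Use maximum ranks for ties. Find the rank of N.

6

Sorted (descending): 1361, 1345, 1295, 1295, 1295, 1142, 527, 527, 469
The 3 values of 1295 occupy positions 3–5 → each gets rank 5.
The 2 values of 527 occupy positions 7–8 → each gets rank 8.
N has value 1142 mm → rank 6.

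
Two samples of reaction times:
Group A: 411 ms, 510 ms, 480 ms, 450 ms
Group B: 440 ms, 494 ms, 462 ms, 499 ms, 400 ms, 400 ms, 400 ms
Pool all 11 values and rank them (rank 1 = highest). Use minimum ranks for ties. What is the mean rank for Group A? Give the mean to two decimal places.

4.75

Sorted (descending): 510, 499, 494, 480, 462, 450, 440, 411, 400, 400, 400
The 3 values of 400 occupy positions 9–11 → each gets rank 9.
Group A values → pooled ranks: 411→8, 510→1, 480→4, 450→6
Mean rank = (8 + 1 + 4 + 6) / 4 = 4.75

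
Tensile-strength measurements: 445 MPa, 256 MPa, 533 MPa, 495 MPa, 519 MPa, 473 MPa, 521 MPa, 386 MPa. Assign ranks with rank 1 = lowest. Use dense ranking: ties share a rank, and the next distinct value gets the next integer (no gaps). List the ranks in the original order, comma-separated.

3, 1, 8, 5, 6, 4, 7, 2

Sorted (ascending): 256, 386, 445, 473, 495, 519, 521, 533
No ties — each value takes its position as its rank.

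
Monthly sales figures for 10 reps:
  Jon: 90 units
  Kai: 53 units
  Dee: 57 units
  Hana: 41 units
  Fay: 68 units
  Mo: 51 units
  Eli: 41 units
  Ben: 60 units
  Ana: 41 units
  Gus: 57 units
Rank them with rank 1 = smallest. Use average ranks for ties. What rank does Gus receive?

Sorted (ascending): 41, 41, 41, 51, 53, 57, 57, 60, 68, 90
The 3 values of 41 occupy positions 1–3 → average rank 2.
The 2 values of 57 occupy positions 6–7 → average rank (6+7)/2 = 6.5.
Gus has value 57 units → rank 6.5.

6.5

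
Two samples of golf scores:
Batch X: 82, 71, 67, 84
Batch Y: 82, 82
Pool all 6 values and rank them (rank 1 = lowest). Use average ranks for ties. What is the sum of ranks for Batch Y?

Sorted (ascending): 67, 71, 82, 82, 82, 84
The 3 values of 82 occupy positions 3–5 → average rank 4.
Batch Y values → pooled ranks: 82→4, 82→4
Rank sum = 4 + 4 = 8

8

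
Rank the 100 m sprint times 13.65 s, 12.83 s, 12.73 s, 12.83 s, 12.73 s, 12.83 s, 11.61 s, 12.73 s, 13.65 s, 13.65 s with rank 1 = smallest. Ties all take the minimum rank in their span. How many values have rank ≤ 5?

7

Sorted (ascending): 11.61, 12.73, 12.73, 12.73, 12.83, 12.83, 12.83, 13.65, 13.65, 13.65
The 3 values of 12.73 occupy positions 2–4 → each gets rank 2.
The 3 values of 12.83 occupy positions 5–7 → each gets rank 5.
The 3 values of 13.65 occupy positions 8–10 → each gets rank 8.
Ranks ≤ 5: {1, 2, 2, 2, 5, 5, 5} → 7 values.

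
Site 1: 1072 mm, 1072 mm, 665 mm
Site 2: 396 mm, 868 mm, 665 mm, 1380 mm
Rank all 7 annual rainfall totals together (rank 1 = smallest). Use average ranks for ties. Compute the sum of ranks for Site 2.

14.5

Sorted (ascending): 396, 665, 665, 868, 1072, 1072, 1380
The 2 values of 665 occupy positions 2–3 → average rank (2+3)/2 = 2.5.
The 2 values of 1072 occupy positions 5–6 → average rank (5+6)/2 = 5.5.
Site 2 values → pooled ranks: 396→1, 868→4, 665→2.5, 1380→7
Rank sum = 1 + 4 + 2.5 + 7 = 14.5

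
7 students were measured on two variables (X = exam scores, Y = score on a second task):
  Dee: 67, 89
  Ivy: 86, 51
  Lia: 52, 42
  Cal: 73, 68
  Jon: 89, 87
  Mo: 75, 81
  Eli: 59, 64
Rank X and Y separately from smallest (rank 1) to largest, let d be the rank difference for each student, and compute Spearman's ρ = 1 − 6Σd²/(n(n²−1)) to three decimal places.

Ranks of variable 1: 3, 6, 1, 4, 7, 5, 2
Ranks of variable 2: 7, 2, 1, 4, 6, 5, 3
d = r₁ − r₂: -4, 4, 0, 0, 1, 0, -1
d²: 16, 16, 0, 0, 1, 0, 1; Σd² = 34
ρ = 1 − 6·34/(7·48) = 1 − 204/336 = 0.393

0.393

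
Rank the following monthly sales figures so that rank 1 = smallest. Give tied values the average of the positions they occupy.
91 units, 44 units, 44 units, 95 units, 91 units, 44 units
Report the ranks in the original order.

Sorted (ascending): 44, 44, 44, 91, 91, 95
The 3 values of 44 occupy positions 1–3 → average rank 2.
The 2 values of 91 occupy positions 4–5 → average rank (4+5)/2 = 4.5.

4.5, 2, 2, 6, 4.5, 2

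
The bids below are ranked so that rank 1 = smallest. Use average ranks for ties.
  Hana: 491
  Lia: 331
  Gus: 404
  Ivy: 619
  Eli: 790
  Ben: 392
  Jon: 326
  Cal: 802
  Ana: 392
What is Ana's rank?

3.5

Sorted (ascending): 326, 331, 392, 392, 404, 491, 619, 790, 802
The 2 values of 392 occupy positions 3–4 → average rank (3+4)/2 = 3.5.
Ana has value 392 → rank 3.5.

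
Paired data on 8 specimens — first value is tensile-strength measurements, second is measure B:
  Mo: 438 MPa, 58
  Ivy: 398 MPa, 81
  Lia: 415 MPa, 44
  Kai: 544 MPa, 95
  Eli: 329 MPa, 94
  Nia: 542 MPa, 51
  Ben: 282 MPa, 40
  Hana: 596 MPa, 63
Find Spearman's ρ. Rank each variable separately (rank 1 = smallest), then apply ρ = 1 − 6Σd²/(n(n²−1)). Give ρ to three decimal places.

0.310

Ranks of variable 1: 5, 3, 4, 7, 2, 6, 1, 8
Ranks of variable 2: 4, 6, 2, 8, 7, 3, 1, 5
d = r₁ − r₂: 1, -3, 2, -1, -5, 3, 0, 3
d²: 1, 9, 4, 1, 25, 9, 0, 9; Σd² = 58
ρ = 1 − 6·58/(8·63) = 1 − 348/504 = 0.310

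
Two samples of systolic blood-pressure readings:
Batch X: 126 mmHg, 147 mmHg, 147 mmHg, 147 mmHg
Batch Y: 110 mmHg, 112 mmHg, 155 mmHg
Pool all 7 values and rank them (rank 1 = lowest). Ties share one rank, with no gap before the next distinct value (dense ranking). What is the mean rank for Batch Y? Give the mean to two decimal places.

2.67

Sorted (ascending): 110, 112, 126, 147, 147, 147, 155
The 3 values of 147 share dense rank 4.
Remaining distinct values take the next consecutive integers.
Batch Y values → pooled ranks: 110→1, 112→2, 155→5
Mean rank = (1 + 2 + 5) / 3 = 2.67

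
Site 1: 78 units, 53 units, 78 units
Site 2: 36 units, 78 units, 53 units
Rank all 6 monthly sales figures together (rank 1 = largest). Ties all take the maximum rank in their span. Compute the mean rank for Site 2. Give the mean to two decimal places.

Sorted (descending): 78, 78, 78, 53, 53, 36
The 3 values of 78 occupy positions 1–3 → each gets rank 3.
The 2 values of 53 occupy positions 4–5 → each gets rank 5.
Site 2 values → pooled ranks: 36→6, 78→3, 53→5
Mean rank = (6 + 3 + 5) / 3 = 4.67

4.67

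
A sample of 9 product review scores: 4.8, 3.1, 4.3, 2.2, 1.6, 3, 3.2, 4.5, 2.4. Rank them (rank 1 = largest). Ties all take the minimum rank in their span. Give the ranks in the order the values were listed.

Sorted (descending): 4.8, 4.5, 4.3, 3.2, 3.1, 3, 2.4, 2.2, 1.6
No ties — each value takes its position as its rank.

1, 5, 3, 8, 9, 6, 4, 2, 7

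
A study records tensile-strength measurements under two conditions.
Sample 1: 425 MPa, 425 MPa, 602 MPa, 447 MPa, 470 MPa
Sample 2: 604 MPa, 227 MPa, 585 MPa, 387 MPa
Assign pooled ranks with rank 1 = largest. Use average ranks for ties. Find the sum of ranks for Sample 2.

Sorted (descending): 604, 602, 585, 470, 447, 425, 425, 387, 227
The 2 values of 425 occupy positions 6–7 → average rank (6+7)/2 = 6.5.
Sample 2 values → pooled ranks: 604→1, 227→9, 585→3, 387→8
Rank sum = 1 + 9 + 3 + 8 = 21

21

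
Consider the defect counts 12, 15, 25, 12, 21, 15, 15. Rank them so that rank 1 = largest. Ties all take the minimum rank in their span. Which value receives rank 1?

Sorted (descending): 25, 21, 15, 15, 15, 12, 12
The 3 values of 15 occupy positions 3–5 → each gets rank 3.
The 2 values of 12 occupy positions 6–7 → each gets rank 6.
Rank 1 → value 25.

25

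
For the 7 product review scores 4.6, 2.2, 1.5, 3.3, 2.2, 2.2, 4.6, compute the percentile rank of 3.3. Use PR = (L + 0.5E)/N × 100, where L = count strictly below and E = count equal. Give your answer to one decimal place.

64.3

N = 7.
Strictly below 3.3: 4. Equal to 3.3: 1.
PR = (4 + 0.5·1)/7 × 100 = 64.3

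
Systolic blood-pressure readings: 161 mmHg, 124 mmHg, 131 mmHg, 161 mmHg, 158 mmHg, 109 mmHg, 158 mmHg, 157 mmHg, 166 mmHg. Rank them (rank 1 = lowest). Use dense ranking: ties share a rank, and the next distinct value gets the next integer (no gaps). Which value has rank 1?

Sorted (ascending): 109, 124, 131, 157, 158, 158, 161, 161, 166
The 2 values of 158 share dense rank 5.
The 2 values of 161 share dense rank 6.
Remaining distinct values take the next consecutive integers.
Rank 1 → value 109.

109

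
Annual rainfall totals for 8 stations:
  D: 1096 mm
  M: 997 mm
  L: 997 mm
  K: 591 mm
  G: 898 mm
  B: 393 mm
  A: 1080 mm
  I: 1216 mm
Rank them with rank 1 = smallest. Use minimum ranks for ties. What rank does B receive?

Sorted (ascending): 393, 591, 898, 997, 997, 1080, 1096, 1216
The 2 values of 997 occupy positions 4–5 → each gets rank 4.
B has value 393 mm → rank 1.

1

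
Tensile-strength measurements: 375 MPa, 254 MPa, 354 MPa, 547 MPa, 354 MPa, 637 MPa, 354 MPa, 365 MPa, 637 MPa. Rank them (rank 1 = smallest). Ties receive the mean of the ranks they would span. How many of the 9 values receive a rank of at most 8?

Sorted (ascending): 254, 354, 354, 354, 365, 375, 547, 637, 637
The 3 values of 354 occupy positions 2–4 → average rank 3.
The 2 values of 637 occupy positions 8–9 → average rank (8+9)/2 = 8.5.
Ranks ≤ 8: {1, 3, 3, 3, 5, 6, 7} → 7 values.

7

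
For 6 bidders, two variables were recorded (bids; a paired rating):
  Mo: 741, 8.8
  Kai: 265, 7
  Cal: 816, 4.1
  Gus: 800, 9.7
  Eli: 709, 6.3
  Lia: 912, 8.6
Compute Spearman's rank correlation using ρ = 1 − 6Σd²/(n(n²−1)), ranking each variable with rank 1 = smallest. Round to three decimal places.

0.086

Ranks of variable 1: 3, 1, 5, 4, 2, 6
Ranks of variable 2: 5, 3, 1, 6, 2, 4
d = r₁ − r₂: -2, -2, 4, -2, 0, 2
d²: 4, 4, 16, 4, 0, 4; Σd² = 32
ρ = 1 − 6·32/(6·35) = 1 − 192/210 = 0.086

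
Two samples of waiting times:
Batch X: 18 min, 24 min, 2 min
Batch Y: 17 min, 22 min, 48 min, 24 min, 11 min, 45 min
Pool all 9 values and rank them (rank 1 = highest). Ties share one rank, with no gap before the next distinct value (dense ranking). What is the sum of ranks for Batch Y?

23

Sorted (descending): 48, 45, 24, 24, 22, 18, 17, 11, 2
The 2 values of 24 share dense rank 3.
Remaining distinct values take the next consecutive integers.
Batch Y values → pooled ranks: 17→6, 22→4, 48→1, 24→3, 11→7, 45→2
Rank sum = 6 + 4 + 1 + 3 + 7 + 2 = 23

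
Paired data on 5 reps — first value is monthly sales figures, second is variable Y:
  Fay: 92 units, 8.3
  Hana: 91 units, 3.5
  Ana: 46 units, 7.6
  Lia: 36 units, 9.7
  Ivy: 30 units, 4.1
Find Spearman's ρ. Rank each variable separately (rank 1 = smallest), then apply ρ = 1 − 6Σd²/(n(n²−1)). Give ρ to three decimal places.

Ranks of variable 1: 5, 4, 3, 2, 1
Ranks of variable 2: 4, 1, 3, 5, 2
d = r₁ − r₂: 1, 3, 0, -3, -1
d²: 1, 9, 0, 9, 1; Σd² = 20
ρ = 1 − 6·20/(5·24) = 1 − 120/120 = 0.000

0.000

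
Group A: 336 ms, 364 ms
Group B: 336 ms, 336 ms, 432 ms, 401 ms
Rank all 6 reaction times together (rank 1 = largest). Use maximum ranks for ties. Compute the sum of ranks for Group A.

9

Sorted (descending): 432, 401, 364, 336, 336, 336
The 3 values of 336 occupy positions 4–6 → each gets rank 6.
Group A values → pooled ranks: 336→6, 364→3
Rank sum = 6 + 3 = 9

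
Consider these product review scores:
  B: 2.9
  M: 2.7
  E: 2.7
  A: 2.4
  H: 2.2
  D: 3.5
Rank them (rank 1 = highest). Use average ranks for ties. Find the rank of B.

2

Sorted (descending): 3.5, 2.9, 2.7, 2.7, 2.4, 2.2
The 2 values of 2.7 occupy positions 3–4 → average rank (3+4)/2 = 3.5.
B has value 2.9 → rank 2.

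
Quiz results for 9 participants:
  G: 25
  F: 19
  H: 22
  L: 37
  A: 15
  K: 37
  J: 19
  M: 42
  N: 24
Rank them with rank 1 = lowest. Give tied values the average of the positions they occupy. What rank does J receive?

Sorted (ascending): 15, 19, 19, 22, 24, 25, 37, 37, 42
The 2 values of 19 occupy positions 2–3 → average rank (2+3)/2 = 2.5.
The 2 values of 37 occupy positions 7–8 → average rank (7+8)/2 = 7.5.
J has value 19 → rank 2.5.

2.5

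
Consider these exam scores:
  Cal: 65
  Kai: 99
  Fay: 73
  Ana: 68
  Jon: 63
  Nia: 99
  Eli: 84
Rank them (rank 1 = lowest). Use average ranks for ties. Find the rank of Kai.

Sorted (ascending): 63, 65, 68, 73, 84, 99, 99
The 2 values of 99 occupy positions 6–7 → average rank (6+7)/2 = 6.5.
Kai has value 99 → rank 6.5.

6.5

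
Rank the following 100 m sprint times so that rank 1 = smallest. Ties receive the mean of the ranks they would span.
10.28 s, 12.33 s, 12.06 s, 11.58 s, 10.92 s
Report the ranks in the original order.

1, 5, 4, 3, 2

Sorted (ascending): 10.28, 10.92, 11.58, 12.06, 12.33
No ties — each value takes its position as its rank.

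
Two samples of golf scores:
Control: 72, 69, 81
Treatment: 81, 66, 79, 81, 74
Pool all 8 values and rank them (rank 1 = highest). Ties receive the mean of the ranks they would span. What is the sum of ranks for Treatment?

Sorted (descending): 81, 81, 81, 79, 74, 72, 69, 66
The 3 values of 81 occupy positions 1–3 → average rank 2.
Treatment values → pooled ranks: 81→2, 66→8, 79→4, 81→2, 74→5
Rank sum = 2 + 8 + 4 + 2 + 5 = 21

21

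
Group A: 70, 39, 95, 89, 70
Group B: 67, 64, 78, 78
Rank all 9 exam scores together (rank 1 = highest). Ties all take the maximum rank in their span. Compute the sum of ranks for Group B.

Sorted (descending): 95, 89, 78, 78, 70, 70, 67, 64, 39
The 2 values of 78 occupy positions 3–4 → each gets rank 4.
The 2 values of 70 occupy positions 5–6 → each gets rank 6.
Group B values → pooled ranks: 67→7, 64→8, 78→4, 78→4
Rank sum = 7 + 8 + 4 + 4 = 23

23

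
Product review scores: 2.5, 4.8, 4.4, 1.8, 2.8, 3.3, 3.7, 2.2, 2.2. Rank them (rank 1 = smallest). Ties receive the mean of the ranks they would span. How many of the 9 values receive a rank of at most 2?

Sorted (ascending): 1.8, 2.2, 2.2, 2.5, 2.8, 3.3, 3.7, 4.4, 4.8
The 2 values of 2.2 occupy positions 2–3 → average rank (2+3)/2 = 2.5.
Ranks ≤ 2: {1} → 1 value.

1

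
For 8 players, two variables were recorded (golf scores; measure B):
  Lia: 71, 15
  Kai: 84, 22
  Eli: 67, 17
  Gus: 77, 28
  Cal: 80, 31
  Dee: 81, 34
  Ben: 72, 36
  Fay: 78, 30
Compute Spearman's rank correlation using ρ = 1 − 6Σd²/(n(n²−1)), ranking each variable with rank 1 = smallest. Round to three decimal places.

0.381

Ranks of variable 1: 2, 8, 1, 4, 6, 7, 3, 5
Ranks of variable 2: 1, 3, 2, 4, 6, 7, 8, 5
d = r₁ − r₂: 1, 5, -1, 0, 0, 0, -5, 0
d²: 1, 25, 1, 0, 0, 0, 25, 0; Σd² = 52
ρ = 1 − 6·52/(8·63) = 1 − 312/504 = 0.381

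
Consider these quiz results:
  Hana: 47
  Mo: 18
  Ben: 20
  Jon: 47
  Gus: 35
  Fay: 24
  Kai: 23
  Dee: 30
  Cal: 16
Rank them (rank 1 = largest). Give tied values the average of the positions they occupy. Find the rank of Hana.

1.5

Sorted (descending): 47, 47, 35, 30, 24, 23, 20, 18, 16
The 2 values of 47 occupy positions 1–2 → average rank (1+2)/2 = 1.5.
Hana has value 47 → rank 1.5.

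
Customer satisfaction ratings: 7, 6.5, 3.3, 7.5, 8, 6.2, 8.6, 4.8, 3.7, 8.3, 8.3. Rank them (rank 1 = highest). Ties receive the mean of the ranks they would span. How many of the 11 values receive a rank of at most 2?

1

Sorted (descending): 8.6, 8.3, 8.3, 8, 7.5, 7, 6.5, 6.2, 4.8, 3.7, 3.3
The 2 values of 8.3 occupy positions 2–3 → average rank (2+3)/2 = 2.5.
Ranks ≤ 2: {1} → 1 value.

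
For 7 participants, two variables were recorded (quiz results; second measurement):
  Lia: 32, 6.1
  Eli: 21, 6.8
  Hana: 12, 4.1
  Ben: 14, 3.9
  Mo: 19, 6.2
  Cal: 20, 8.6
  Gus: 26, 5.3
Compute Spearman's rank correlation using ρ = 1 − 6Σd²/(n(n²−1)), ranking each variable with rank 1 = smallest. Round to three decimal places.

Ranks of variable 1: 7, 5, 1, 2, 3, 4, 6
Ranks of variable 2: 4, 6, 2, 1, 5, 7, 3
d = r₁ − r₂: 3, -1, -1, 1, -2, -3, 3
d²: 9, 1, 1, 1, 4, 9, 9; Σd² = 34
ρ = 1 − 6·34/(7·48) = 1 − 204/336 = 0.393

0.393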